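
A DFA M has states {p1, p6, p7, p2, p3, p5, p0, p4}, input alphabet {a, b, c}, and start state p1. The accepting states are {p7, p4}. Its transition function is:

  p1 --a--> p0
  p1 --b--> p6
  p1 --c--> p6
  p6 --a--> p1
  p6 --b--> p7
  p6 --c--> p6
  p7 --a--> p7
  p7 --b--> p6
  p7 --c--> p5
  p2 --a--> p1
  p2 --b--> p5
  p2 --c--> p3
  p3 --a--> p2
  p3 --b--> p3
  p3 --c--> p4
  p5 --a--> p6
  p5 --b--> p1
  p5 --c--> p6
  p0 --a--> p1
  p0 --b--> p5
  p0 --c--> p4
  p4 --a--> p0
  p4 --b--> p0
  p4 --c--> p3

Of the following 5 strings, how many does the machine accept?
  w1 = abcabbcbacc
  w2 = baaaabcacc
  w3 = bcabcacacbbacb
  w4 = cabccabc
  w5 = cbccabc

1

w1:
  start at p1
  read 'a': p1 → p0
  read 'b': p0 → p5
  read 'c': p5 → p6
  read 'a': p6 → p1
  read 'b': p1 → p6
  read 'b': p6 → p7
  read 'c': p7 → p5
  read 'b': p5 → p1
  read 'a': p1 → p0
  read 'c': p0 → p4
  read 'c': p4 → p3
  end p3, rejected
w2:
  start at p1
  read 'b': p1 → p6
  read 'a': p6 → p1
  read 'a': p1 → p0
  read 'a': p0 → p1
  read 'a': p1 → p0
  read 'b': p0 → p5
  read 'c': p5 → p6
  read 'a': p6 → p1
  read 'c': p1 → p6
  read 'c': p6 → p6
  end p6, rejected
w3:
  start at p1
  read 'b': p1 → p6
  read 'c': p6 → p6
  read 'a': p6 → p1
  read 'b': p1 → p6
  read 'c': p6 → p6
  read 'a': p6 → p1
  read 'c': p1 → p6
  read 'a': p6 → p1
  read 'c': p1 → p6
  read 'b': p6 → p7
  read 'b': p7 → p6
  read 'a': p6 → p1
  read 'c': p1 → p6
  read 'b': p6 → p7
  end p7, accepted
w4:
  start at p1
  read 'c': p1 → p6
  read 'a': p6 → p1
  read 'b': p1 → p6
  read 'c': p6 → p6
  read 'c': p6 → p6
  read 'a': p6 → p1
  read 'b': p1 → p6
  read 'c': p6 → p6
  end p6, rejected
w5:
  start at p1
  read 'c': p1 → p6
  read 'b': p6 → p7
  read 'c': p7 → p5
  read 'c': p5 → p6
  read 'a': p6 → p1
  read 'b': p1 → p6
  read 'c': p6 → p6
  end p6, rejected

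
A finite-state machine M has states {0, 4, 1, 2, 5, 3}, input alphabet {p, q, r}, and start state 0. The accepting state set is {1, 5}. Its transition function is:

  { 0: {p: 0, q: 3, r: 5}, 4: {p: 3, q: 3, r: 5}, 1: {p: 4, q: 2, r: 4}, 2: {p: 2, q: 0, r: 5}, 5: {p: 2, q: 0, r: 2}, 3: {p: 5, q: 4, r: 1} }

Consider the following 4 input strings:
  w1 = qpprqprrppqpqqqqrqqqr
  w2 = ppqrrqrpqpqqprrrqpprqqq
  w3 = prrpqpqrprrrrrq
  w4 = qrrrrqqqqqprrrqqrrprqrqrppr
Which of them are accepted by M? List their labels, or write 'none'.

w1:
  start at 0
  read 'q': 0 → 3
  read 'p': 3 → 5
  read 'p': 5 → 2
  read 'r': 2 → 5
  read 'q': 5 → 0
  read 'p': 0 → 0
  read 'r': 0 → 5
  read 'r': 5 → 2
  read 'p': 2 → 2
  read 'p': 2 → 2
  read 'q': 2 → 0
  read 'p': 0 → 0
  read 'q': 0 → 3
  read 'q': 3 → 4
  read 'q': 4 → 3
  read 'q': 3 → 4
  read 'r': 4 → 5
  read 'q': 5 → 0
  read 'q': 0 → 3
  read 'q': 3 → 4
  read 'r': 4 → 5
  end 5, accepted
w2:
  start at 0
  read 'p': 0 → 0
  read 'p': 0 → 0
  read 'q': 0 → 3
  read 'r': 3 → 1
  read 'r': 1 → 4
  read 'q': 4 → 3
  read 'r': 3 → 1
  read 'p': 1 → 4
  read 'q': 4 → 3
  read 'p': 3 → 5
  read 'q': 5 → 0
  read 'q': 0 → 3
  read 'p': 3 → 5
  read 'r': 5 → 2
  read 'r': 2 → 5
  read 'r': 5 → 2
  read 'q': 2 → 0
  read 'p': 0 → 0
  read 'p': 0 → 0
  read 'r': 0 → 5
  read 'q': 5 → 0
  read 'q': 0 → 3
  read 'q': 3 → 4
  end 4, rejected
w3:
  start at 0
  read 'p': 0 → 0
  read 'r': 0 → 5
  read 'r': 5 → 2
  read 'p': 2 → 2
  read 'q': 2 → 0
  read 'p': 0 → 0
  read 'q': 0 → 3
  read 'r': 3 → 1
  read 'p': 1 → 4
  read 'r': 4 → 5
  read 'r': 5 → 2
  read 'r': 2 → 5
  read 'r': 5 → 2
  read 'r': 2 → 5
  read 'q': 5 → 0
  end 0, rejected
w4:
  start at 0
  read 'q': 0 → 3
  read 'r': 3 → 1
  read 'r': 1 → 4
  read 'r': 4 → 5
  read 'r': 5 → 2
  read 'q': 2 → 0
  read 'q': 0 → 3
  read 'q': 3 → 4
  read 'q': 4 → 3
  read 'q': 3 → 4
  read 'p': 4 → 3
  read 'r': 3 → 1
  read 'r': 1 → 4
  read 'r': 4 → 5
  read 'q': 5 → 0
  read 'q': 0 → 3
  read 'r': 3 → 1
  read 'r': 1 → 4
  read 'p': 4 → 3
  read 'r': 3 → 1
  read 'q': 1 → 2
  read 'r': 2 → 5
  read 'q': 5 → 0
  read 'r': 0 → 5
  read 'p': 5 → 2
  read 'p': 2 → 2
  read 'r': 2 → 5
  end 5, accepted

w1, w4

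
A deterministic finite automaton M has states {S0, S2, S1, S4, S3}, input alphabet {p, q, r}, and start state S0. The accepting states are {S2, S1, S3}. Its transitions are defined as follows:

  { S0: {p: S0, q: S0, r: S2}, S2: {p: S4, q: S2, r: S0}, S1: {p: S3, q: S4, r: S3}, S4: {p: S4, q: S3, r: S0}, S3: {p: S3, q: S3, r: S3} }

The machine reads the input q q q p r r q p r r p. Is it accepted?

start at S0
read 'q': S0 → S0
read 'q': S0 → S0
read 'q': S0 → S0
read 'p': S0 → S0
read 'r': S0 → S2
read 'r': S2 → S0
read 'q': S0 → S0
read 'p': S0 → S0
read 'r': S0 → S2
read 'r': S2 → S0
read 'p': S0 → S0
End state S0 is not accepting.

No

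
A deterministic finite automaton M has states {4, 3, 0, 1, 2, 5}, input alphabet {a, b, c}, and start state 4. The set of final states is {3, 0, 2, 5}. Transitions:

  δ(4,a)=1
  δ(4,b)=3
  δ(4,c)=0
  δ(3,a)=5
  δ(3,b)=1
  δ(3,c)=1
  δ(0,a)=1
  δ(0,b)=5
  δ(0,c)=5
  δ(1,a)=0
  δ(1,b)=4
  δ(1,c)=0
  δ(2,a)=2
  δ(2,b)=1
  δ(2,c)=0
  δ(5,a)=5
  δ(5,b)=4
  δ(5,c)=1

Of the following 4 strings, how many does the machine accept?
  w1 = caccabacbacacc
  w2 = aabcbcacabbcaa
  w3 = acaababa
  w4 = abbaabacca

1

w1: Trace: 4 -c-> 0 -a-> 1 -c-> 0 -c-> 5 -a-> 5 -b-> 4 -a-> 1 -c-> 0 -b-> 5 -a-> 5 -c-> 1 -a-> 0 -c-> 5 -c-> 1  → end 1, rejected
w2: Trace: 4 -a-> 1 -a-> 0 -b-> 5 -c-> 1 -b-> 4 -c-> 0 -a-> 1 -c-> 0 -a-> 1 -b-> 4 -b-> 3 -c-> 1 -a-> 0 -a-> 1  → end 1, rejected
w3: Trace: 4 -a-> 1 -c-> 0 -a-> 1 -a-> 0 -b-> 5 -a-> 5 -b-> 4 -a-> 1  → end 1, rejected
w4: Trace: 4 -a-> 1 -b-> 4 -b-> 3 -a-> 5 -a-> 5 -b-> 4 -a-> 1 -c-> 0 -c-> 5 -a-> 5  → end 5, accepted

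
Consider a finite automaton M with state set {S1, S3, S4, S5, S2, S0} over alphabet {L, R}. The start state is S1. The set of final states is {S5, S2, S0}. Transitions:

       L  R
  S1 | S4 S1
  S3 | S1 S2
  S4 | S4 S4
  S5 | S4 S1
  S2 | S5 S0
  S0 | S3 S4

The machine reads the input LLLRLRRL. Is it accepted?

No

S1 → S4 → S4 → S4 → S4 → S4 → S4 → S4 → S4
End state S4 is not accepting.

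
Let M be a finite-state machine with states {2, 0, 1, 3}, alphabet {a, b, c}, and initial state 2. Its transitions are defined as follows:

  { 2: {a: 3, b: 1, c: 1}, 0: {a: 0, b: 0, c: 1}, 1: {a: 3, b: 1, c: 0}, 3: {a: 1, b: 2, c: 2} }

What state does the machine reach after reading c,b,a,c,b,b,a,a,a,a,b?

1

Trace: 2 -c-> 1 -b-> 1 -a-> 3 -c-> 2 -b-> 1 -b-> 1 -a-> 3 -a-> 1 -a-> 3 -a-> 1 -b-> 1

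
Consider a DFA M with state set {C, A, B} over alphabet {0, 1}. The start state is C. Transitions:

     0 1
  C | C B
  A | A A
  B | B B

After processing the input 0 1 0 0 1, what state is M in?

start at C
read '0': C → C
read '1': C → B
read '0': B → B
read '0': B → B
read '1': B → B

B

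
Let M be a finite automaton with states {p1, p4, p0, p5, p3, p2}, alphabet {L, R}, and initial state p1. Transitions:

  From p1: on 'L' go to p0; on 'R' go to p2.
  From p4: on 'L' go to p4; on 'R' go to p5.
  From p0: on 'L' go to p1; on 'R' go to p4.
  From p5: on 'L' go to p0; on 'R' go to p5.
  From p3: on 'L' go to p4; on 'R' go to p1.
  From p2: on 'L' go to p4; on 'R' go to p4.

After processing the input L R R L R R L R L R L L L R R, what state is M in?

p5

start at p1
read 'L': p1 → p0
read 'R': p0 → p4
read 'R': p4 → p5
read 'L': p5 → p0
read 'R': p0 → p4
read 'R': p4 → p5
read 'L': p5 → p0
read 'R': p0 → p4
read 'L': p4 → p4
read 'R': p4 → p5
read 'L': p5 → p0
read 'L': p0 → p1
read 'L': p1 → p0
read 'R': p0 → p4
read 'R': p4 → p5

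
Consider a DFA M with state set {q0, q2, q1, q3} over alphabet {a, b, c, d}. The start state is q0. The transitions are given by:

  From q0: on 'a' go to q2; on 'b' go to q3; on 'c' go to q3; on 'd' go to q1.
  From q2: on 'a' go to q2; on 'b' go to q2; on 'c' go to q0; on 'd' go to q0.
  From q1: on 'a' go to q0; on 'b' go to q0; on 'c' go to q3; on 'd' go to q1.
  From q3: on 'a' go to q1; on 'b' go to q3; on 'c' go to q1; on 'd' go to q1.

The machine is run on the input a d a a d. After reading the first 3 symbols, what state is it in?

q2

q0 → q2 → q0 → q2
After 3 symbols: q2.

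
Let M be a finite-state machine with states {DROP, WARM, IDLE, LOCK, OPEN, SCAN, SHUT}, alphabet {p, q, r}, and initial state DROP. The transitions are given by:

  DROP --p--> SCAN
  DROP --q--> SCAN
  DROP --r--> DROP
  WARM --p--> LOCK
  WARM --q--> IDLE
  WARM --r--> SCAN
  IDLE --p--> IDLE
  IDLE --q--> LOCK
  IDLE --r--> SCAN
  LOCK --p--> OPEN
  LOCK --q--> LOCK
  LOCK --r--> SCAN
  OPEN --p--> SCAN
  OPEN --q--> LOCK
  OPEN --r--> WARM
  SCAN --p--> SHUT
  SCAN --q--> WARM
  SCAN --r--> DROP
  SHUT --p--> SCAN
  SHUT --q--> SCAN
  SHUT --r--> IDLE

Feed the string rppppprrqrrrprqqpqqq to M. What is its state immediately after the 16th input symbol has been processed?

WARM

Trace: DROP -r-> DROP -p-> SCAN -p-> SHUT -p-> SCAN -p-> SHUT -p-> SCAN -r-> DROP -r-> DROP -q-> SCAN -r-> DROP -r-> DROP -r-> DROP -p-> SCAN -r-> DROP -q-> SCAN -q-> WARM
After 16 symbols: WARM.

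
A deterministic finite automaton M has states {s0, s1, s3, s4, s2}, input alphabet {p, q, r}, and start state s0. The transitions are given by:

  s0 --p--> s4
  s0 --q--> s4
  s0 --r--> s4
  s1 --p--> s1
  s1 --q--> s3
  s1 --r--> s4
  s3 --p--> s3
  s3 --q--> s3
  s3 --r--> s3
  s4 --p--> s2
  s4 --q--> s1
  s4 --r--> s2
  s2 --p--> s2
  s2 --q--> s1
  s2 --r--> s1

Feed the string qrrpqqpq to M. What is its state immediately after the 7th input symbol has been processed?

s3

Trace: s0 -q-> s4 -r-> s2 -r-> s1 -p-> s1 -q-> s3 -q-> s3 -p-> s3
After 7 symbols: s3.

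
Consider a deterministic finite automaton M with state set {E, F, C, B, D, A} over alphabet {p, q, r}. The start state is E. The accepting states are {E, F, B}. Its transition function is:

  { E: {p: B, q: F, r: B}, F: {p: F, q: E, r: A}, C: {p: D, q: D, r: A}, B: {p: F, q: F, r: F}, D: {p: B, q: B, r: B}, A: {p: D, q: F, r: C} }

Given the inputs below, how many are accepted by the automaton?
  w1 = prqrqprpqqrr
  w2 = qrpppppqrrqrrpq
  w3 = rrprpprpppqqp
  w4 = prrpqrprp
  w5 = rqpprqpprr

2

w1:
  start at E
  read 'p': E → B
  read 'r': B → F
  read 'q': F → E
  read 'r': E → B
  read 'q': B → F
  read 'p': F → F
  read 'r': F → A
  read 'p': A → D
  read 'q': D → B
  read 'q': B → F
  read 'r': F → A
  read 'r': A → C
  end C, rejected
w2:
  start at E
  read 'q': E → F
  read 'r': F → A
  read 'p': A → D
  read 'p': D → B
  read 'p': B → F
  read 'p': F → F
  read 'p': F → F
  read 'q': F → E
  read 'r': E → B
  read 'r': B → F
  read 'q': F → E
  read 'r': E → B
  read 'r': B → F
  read 'p': F → F
  read 'q': F → E
  end E, accepted
w3:
  start at E
  read 'r': E → B
  read 'r': B → F
  read 'p': F → F
  read 'r': F → A
  read 'p': A → D
  read 'p': D → B
  read 'r': B → F
  read 'p': F → F
  read 'p': F → F
  read 'p': F → F
  read 'q': F → E
  read 'q': E → F
  read 'p': F → F
  end F, accepted
w4:
  start at E
  read 'p': E → B
  read 'r': B → F
  read 'r': F → A
  read 'p': A → D
  read 'q': D → B
  read 'r': B → F
  read 'p': F → F
  read 'r': F → A
  read 'p': A → D
  end D, rejected
w5:
  start at E
  read 'r': E → B
  read 'q': B → F
  read 'p': F → F
  read 'p': F → F
  read 'r': F → A
  read 'q': A → F
  read 'p': F → F
  read 'p': F → F
  read 'r': F → A
  read 'r': A → C
  end C, rejected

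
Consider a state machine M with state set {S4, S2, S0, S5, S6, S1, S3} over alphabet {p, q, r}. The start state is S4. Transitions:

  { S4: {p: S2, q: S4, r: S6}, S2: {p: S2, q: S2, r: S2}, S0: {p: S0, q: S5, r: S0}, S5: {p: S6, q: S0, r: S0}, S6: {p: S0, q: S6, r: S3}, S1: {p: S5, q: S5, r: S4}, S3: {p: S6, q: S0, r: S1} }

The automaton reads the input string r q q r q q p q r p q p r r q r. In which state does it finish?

S0

start at S4
read 'r': S4 → S6
read 'q': S6 → S6
read 'q': S6 → S6
read 'r': S6 → S3
read 'q': S3 → S0
read 'q': S0 → S5
read 'p': S5 → S6
read 'q': S6 → S6
read 'r': S6 → S3
read 'p': S3 → S6
read 'q': S6 → S6
read 'p': S6 → S0
read 'r': S0 → S0
read 'r': S0 → S0
read 'q': S0 → S5
read 'r': S5 → S0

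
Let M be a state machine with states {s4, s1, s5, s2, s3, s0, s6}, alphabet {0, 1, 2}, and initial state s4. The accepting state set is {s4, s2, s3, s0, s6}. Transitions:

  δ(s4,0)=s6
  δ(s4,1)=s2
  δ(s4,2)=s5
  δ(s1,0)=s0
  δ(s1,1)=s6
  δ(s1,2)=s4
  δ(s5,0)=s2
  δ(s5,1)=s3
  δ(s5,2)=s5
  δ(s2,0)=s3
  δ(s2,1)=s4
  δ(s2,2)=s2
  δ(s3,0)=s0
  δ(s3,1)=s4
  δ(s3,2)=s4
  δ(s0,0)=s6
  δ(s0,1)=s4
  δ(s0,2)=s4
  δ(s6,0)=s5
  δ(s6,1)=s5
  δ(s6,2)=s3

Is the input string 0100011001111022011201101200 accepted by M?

Yes

Trace: s4 -0-> s6 -1-> s5 -0-> s2 -0-> s3 -0-> s0 -1-> s4 -1-> s2 -0-> s3 -0-> s0 -1-> s4 -1-> s2 -1-> s4 -1-> s2 -0-> s3 -2-> s4 -2-> s5 -0-> s2 -1-> s4 -1-> s2 -2-> s2 -0-> s3 -1-> s4 -1-> s2 -0-> s3 -1-> s4 -2-> s5 -0-> s2 -0-> s3
End state s3 is accepting.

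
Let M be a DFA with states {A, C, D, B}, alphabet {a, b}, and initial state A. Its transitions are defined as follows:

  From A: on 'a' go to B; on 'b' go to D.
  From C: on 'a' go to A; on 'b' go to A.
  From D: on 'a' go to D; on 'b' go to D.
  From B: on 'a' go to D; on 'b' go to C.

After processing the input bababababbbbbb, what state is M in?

A → D → D → D → D → D → D → D → D → D → D → D → D → D → D

D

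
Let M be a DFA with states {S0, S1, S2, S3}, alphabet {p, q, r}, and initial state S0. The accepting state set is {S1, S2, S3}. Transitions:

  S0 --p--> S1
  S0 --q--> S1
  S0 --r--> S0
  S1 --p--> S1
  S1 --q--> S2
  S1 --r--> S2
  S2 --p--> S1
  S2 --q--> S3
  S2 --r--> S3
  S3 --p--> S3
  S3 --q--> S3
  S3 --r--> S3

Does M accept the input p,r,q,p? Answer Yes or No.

Trace: S0 -p-> S1 -r-> S2 -q-> S3 -p-> S3
End state S3 is accepting.

Yes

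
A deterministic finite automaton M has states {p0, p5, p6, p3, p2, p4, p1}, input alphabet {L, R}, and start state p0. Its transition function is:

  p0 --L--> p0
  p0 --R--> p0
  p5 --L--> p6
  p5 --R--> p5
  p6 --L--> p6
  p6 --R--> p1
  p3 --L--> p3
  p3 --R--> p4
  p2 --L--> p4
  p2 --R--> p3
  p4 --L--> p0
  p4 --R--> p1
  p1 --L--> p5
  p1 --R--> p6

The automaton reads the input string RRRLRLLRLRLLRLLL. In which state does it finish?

p0

p0 → p0 → p0 → p0 → p0 → p0 → p0 → p0 → p0 → p0 → p0 → p0 → p0 → p0 → p0 → p0 → p0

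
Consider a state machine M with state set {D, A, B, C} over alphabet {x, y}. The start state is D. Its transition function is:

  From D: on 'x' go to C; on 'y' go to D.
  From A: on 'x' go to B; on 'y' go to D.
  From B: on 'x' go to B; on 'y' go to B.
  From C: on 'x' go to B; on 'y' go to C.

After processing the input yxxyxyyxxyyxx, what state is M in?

B

start at D
read 'y': D → D
read 'x': D → C
read 'x': C → B
read 'y': B → B
read 'x': B → B
read 'y': B → B
read 'y': B → B
read 'x': B → B
read 'x': B → B
read 'y': B → B
read 'y': B → B
read 'x': B → B
read 'x': B → B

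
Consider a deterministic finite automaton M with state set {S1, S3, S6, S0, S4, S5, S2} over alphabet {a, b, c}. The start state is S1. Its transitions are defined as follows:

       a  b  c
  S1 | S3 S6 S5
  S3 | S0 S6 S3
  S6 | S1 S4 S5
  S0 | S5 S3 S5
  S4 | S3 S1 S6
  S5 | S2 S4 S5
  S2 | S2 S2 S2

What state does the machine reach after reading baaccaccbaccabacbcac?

S5

S1 → S6 → S1 → S3 → S3 → S3 → S0 → S5 → S5 → S4 → S3 → S3 → S3 → S0 → S3 → S0 → S5 → S4 → S6 → S1 → S5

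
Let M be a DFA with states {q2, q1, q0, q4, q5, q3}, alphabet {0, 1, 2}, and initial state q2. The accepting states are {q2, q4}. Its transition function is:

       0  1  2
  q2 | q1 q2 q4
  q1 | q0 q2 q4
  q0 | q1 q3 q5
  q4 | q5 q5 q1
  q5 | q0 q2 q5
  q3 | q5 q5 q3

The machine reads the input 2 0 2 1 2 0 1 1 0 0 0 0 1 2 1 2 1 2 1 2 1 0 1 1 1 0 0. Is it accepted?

q2 → q4 → q5 → q5 → q2 → q4 → q5 → q2 → q2 → q1 → q0 → q1 → q0 → q3 → q3 → q5 → q5 → q2 → q4 → q5 → q5 → q2 → q1 → q2 → q2 → q2 → q1 → q0
End state q0 is not accepting.

No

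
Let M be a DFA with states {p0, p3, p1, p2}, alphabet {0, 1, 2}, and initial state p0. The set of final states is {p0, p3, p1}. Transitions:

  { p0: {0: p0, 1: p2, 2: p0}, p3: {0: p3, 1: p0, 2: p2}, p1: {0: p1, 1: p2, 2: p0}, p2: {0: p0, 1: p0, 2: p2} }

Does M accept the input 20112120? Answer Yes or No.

p0 → p0 → p0 → p2 → p0 → p0 → p2 → p2 → p0
End state p0 is accepting.

Yes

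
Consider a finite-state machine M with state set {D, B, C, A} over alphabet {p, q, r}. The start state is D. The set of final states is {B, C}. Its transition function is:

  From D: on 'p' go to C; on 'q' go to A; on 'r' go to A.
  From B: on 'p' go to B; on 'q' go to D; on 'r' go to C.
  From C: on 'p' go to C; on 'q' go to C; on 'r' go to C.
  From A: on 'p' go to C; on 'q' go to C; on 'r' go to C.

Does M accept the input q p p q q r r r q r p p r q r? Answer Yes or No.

D → A → C → C → C → C → C → C → C → C → C → C → C → C → C → C
End state C is accepting.

Yes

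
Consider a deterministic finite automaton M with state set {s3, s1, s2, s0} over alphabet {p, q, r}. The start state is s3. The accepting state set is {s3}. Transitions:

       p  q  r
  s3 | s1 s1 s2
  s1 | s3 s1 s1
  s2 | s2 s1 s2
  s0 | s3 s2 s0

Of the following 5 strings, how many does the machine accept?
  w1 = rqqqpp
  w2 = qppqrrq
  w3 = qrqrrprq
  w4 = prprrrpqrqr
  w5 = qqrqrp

1

w1: Trace: s3 -r-> s2 -q-> s1 -q-> s1 -q-> s1 -p-> s3 -p-> s1  → end s1, rejected
w2: Trace: s3 -q-> s1 -p-> s3 -p-> s1 -q-> s1 -r-> s1 -r-> s1 -q-> s1  → end s1, rejected
w3: Trace: s3 -q-> s1 -r-> s1 -q-> s1 -r-> s1 -r-> s1 -p-> s3 -r-> s2 -q-> s1  → end s1, rejected
w4: Trace: s3 -p-> s1 -r-> s1 -p-> s3 -r-> s2 -r-> s2 -r-> s2 -p-> s2 -q-> s1 -r-> s1 -q-> s1 -r-> s1  → end s1, rejected
w5: Trace: s3 -q-> s1 -q-> s1 -r-> s1 -q-> s1 -r-> s1 -p-> s3  → end s3, accepted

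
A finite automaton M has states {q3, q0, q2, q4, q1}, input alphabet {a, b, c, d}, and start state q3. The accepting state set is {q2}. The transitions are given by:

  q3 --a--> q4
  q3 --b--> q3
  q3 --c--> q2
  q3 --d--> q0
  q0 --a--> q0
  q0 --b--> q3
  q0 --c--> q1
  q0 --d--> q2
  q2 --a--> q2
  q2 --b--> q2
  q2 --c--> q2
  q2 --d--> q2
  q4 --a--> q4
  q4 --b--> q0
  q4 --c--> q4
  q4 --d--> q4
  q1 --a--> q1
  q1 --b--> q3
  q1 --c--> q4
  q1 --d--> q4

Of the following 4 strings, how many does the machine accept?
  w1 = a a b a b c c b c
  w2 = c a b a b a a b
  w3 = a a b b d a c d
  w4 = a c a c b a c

w1: q3 → q4 → q4 → q0 → q0 → q3 → q2 → q2 → q2 → q2  → end q2, accepted
w2: q3 → q2 → q2 → q2 → q2 → q2 → q2 → q2 → q2  → end q2, accepted
w3: q3 → q4 → q4 → q0 → q3 → q0 → q0 → q1 → q4  → end q4, rejected
w4: q3 → q4 → q4 → q4 → q4 → q0 → q0 → q1  → end q1, rejected

2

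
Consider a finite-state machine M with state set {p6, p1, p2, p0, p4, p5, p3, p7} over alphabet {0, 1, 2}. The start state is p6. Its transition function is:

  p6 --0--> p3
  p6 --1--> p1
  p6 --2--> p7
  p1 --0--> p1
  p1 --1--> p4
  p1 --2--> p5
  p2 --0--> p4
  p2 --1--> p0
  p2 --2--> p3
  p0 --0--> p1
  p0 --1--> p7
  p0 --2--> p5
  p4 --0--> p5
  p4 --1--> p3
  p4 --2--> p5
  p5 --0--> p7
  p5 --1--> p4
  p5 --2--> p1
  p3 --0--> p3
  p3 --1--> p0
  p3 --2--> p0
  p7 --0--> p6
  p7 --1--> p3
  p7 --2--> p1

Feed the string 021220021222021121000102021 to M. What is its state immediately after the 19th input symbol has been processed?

start at p6
read '0': p6 → p3
read '2': p3 → p0
read '1': p0 → p7
read '2': p7 → p1
read '2': p1 → p5
read '0': p5 → p7
read '0': p7 → p6
read '2': p6 → p7
read '1': p7 → p3
read '2': p3 → p0
read '2': p0 → p5
read '2': p5 → p1
read '0': p1 → p1
read '2': p1 → p5
read '1': p5 → p4
read '1': p4 → p3
read '2': p3 → p0
read '1': p0 → p7
read '0': p7 → p6
After 19 symbols: p6.

p6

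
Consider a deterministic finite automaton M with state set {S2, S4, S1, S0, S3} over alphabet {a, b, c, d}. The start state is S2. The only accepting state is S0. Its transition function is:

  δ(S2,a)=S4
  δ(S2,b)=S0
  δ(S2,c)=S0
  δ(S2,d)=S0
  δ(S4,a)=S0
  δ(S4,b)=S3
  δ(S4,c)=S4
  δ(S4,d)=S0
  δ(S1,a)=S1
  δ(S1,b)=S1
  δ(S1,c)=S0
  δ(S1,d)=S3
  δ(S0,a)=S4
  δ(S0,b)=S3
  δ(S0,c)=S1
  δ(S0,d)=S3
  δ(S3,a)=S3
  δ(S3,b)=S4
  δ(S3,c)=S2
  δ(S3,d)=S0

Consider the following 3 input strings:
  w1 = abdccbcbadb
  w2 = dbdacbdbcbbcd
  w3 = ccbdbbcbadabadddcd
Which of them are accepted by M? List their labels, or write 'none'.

w2

w1: Trace: S2 -a-> S4 -b-> S3 -d-> S0 -c-> S1 -c-> S0 -b-> S3 -c-> S2 -b-> S0 -a-> S4 -d-> S0 -b-> S3  → end S3, rejected
w2: Trace: S2 -d-> S0 -b-> S3 -d-> S0 -a-> S4 -c-> S4 -b-> S3 -d-> S0 -b-> S3 -c-> S2 -b-> S0 -b-> S3 -c-> S2 -d-> S0  → end S0, accepted
w3: Trace: S2 -c-> S0 -c-> S1 -b-> S1 -d-> S3 -b-> S4 -b-> S3 -c-> S2 -b-> S0 -a-> S4 -d-> S0 -a-> S4 -b-> S3 -a-> S3 -d-> S0 -d-> S3 -d-> S0 -c-> S1 -d-> S3  → end S3, rejected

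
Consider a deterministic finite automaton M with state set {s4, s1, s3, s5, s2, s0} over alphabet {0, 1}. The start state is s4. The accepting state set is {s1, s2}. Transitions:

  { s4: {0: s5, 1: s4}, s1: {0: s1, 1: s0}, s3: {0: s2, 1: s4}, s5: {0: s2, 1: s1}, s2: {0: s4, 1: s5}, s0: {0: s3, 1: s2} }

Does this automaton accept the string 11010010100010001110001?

Trace: s4 -1-> s4 -1-> s4 -0-> s5 -1-> s1 -0-> s1 -0-> s1 -1-> s0 -0-> s3 -1-> s4 -0-> s5 -0-> s2 -0-> s4 -1-> s4 -0-> s5 -0-> s2 -0-> s4 -1-> s4 -1-> s4 -1-> s4 -0-> s5 -0-> s2 -0-> s4 -1-> s4
End state s4 is not accepting.

No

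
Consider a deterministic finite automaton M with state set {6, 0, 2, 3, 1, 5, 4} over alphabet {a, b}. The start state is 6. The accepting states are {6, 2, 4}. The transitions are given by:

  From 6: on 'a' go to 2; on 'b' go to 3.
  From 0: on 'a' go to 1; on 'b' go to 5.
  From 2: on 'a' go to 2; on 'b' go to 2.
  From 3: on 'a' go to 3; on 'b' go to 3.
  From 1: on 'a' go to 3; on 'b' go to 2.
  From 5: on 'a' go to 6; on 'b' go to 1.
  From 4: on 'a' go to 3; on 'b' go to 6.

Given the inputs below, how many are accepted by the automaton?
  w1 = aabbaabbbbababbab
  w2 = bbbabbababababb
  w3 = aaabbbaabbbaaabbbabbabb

w1: Trace: 6 -a-> 2 -a-> 2 -b-> 2 -b-> 2 -a-> 2 -a-> 2 -b-> 2 -b-> 2 -b-> 2 -b-> 2 -a-> 2 -b-> 2 -a-> 2 -b-> 2 -b-> 2 -a-> 2 -b-> 2  → end 2, accepted
w2: Trace: 6 -b-> 3 -b-> 3 -b-> 3 -a-> 3 -b-> 3 -b-> 3 -a-> 3 -b-> 3 -a-> 3 -b-> 3 -a-> 3 -b-> 3 -a-> 3 -b-> 3 -b-> 3  → end 3, rejected
w3: Trace: 6 -a-> 2 -a-> 2 -a-> 2 -b-> 2 -b-> 2 -b-> 2 -a-> 2 -a-> 2 -b-> 2 -b-> 2 -b-> 2 -a-> 2 -a-> 2 -a-> 2 -b-> 2 -b-> 2 -b-> 2 -a-> 2 -b-> 2 -b-> 2 -a-> 2 -b-> 2 -b-> 2  → end 2, accepted

2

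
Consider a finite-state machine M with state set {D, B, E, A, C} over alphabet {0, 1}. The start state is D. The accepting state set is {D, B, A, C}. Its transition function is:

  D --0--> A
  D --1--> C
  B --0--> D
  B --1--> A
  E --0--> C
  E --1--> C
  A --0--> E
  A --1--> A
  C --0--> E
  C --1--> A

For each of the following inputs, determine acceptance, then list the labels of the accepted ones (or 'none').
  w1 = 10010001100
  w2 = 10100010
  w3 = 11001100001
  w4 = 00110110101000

w1, w3

w1:
  start at D
  read '1': D → C
  read '0': C → E
  read '0': E → C
  read '1': C → A
  read '0': A → E
  read '0': E → C
  read '0': C → E
  read '1': E → C
  read '1': C → A
  read '0': A → E
  read '0': E → C
  end C, accepted
w2:
  start at D
  read '1': D → C
  read '0': C → E
  read '1': E → C
  read '0': C → E
  read '0': E → C
  read '0': C → E
  read '1': E → C
  read '0': C → E
  end E, rejected
w3:
  start at D
  read '1': D → C
  read '1': C → A
  read '0': A → E
  read '0': E → C
  read '1': C → A
  read '1': A → A
  read '0': A → E
  read '0': E → C
  read '0': C → E
  read '0': E → C
  read '1': C → A
  end A, accepted
w4:
  start at D
  read '0': D → A
  read '0': A → E
  read '1': E → C
  read '1': C → A
  read '0': A → E
  read '1': E → C
  read '1': C → A
  read '0': A → E
  read '1': E → C
  read '0': C → E
  read '1': E → C
  read '0': C → E
  read '0': E → C
  read '0': C → E
  end E, rejected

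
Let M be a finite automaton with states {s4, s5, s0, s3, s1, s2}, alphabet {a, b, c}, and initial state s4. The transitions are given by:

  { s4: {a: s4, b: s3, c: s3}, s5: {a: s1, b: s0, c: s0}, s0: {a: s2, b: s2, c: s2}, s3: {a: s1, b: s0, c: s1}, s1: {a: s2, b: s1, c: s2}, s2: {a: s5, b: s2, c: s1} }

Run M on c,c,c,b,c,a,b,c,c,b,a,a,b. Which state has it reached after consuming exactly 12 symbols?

s1

s4 → s3 → s1 → s2 → s2 → s1 → s2 → s2 → s1 → s2 → s2 → s5 → s1
After 12 symbols: s1.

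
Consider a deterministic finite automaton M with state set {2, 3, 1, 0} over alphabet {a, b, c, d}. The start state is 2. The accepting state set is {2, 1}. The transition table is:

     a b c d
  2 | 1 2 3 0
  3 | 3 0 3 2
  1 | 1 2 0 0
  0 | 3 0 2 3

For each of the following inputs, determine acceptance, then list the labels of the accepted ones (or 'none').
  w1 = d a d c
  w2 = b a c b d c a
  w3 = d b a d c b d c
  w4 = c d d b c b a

w1: Trace: 2 -d-> 0 -a-> 3 -d-> 2 -c-> 3  → end 3, rejected
w2: Trace: 2 -b-> 2 -a-> 1 -c-> 0 -b-> 0 -d-> 3 -c-> 3 -a-> 3  → end 3, rejected
w3: Trace: 2 -d-> 0 -b-> 0 -a-> 3 -d-> 2 -c-> 3 -b-> 0 -d-> 3 -c-> 3  → end 3, rejected
w4: Trace: 2 -c-> 3 -d-> 2 -d-> 0 -b-> 0 -c-> 2 -b-> 2 -a-> 1  → end 1, accepted

w4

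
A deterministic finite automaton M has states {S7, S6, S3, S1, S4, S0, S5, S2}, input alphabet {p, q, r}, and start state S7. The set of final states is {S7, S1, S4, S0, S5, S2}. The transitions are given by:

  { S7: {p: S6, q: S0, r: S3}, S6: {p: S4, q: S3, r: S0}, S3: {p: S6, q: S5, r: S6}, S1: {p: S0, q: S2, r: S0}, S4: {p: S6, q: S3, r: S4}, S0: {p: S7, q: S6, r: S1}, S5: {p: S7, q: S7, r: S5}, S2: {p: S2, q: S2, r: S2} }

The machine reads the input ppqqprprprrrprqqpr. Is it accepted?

Trace: S7 -p-> S6 -p-> S4 -q-> S3 -q-> S5 -p-> S7 -r-> S3 -p-> S6 -r-> S0 -p-> S7 -r-> S3 -r-> S6 -r-> S0 -p-> S7 -r-> S3 -q-> S5 -q-> S7 -p-> S6 -r-> S0
End state S0 is accepting.

Yes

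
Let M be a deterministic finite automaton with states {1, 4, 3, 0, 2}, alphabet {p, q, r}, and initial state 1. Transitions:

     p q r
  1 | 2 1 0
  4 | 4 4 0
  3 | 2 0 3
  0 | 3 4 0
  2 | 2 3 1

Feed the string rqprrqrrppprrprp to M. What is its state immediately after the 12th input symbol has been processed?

start at 1
read 'r': 1 → 0
read 'q': 0 → 4
read 'p': 4 → 4
read 'r': 4 → 0
read 'r': 0 → 0
read 'q': 0 → 4
read 'r': 4 → 0
read 'r': 0 → 0
read 'p': 0 → 3
read 'p': 3 → 2
read 'p': 2 → 2
read 'r': 2 → 1
After 12 symbols: 1.

1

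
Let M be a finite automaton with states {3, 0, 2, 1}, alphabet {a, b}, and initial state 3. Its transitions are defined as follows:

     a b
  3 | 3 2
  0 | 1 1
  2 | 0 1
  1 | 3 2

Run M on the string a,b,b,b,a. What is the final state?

start at 3
read 'a': 3 → 3
read 'b': 3 → 2
read 'b': 2 → 1
read 'b': 1 → 2
read 'a': 2 → 0

0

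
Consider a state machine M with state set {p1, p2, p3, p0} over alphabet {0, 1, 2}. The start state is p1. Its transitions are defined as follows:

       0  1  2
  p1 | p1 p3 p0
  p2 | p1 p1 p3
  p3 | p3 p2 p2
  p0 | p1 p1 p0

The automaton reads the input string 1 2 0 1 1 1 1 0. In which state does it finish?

p3

p1 → p3 → p2 → p1 → p3 → p2 → p1 → p3 → p3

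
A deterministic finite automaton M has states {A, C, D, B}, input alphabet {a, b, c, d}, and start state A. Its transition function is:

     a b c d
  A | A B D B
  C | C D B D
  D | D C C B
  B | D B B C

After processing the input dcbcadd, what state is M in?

C

start at A
read 'd': A → B
read 'c': B → B
read 'b': B → B
read 'c': B → B
read 'a': B → D
read 'd': D → B
read 'd': B → C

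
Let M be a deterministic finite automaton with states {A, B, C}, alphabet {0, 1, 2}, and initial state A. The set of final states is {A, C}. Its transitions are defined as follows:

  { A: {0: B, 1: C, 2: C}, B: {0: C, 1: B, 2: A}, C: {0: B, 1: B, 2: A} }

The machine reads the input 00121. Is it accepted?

Yes

A → B → C → B → A → C
End state C is accepting.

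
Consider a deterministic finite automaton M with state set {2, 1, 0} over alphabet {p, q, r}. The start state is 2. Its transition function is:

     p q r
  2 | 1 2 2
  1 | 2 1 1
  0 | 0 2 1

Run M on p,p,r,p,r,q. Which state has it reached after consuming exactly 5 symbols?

start at 2
read 'p': 2 → 1
read 'p': 1 → 2
read 'r': 2 → 2
read 'p': 2 → 1
read 'r': 1 → 1
After 5 symbols: 1.

1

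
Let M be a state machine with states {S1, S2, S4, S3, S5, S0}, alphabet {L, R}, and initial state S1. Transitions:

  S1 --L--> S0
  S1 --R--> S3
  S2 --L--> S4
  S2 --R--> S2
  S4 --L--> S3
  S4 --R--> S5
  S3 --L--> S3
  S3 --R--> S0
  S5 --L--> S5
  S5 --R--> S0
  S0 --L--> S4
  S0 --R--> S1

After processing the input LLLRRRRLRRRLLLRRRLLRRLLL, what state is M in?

S3

start at S1
read 'L': S1 → S0
read 'L': S0 → S4
read 'L': S4 → S3
read 'R': S3 → S0
read 'R': S0 → S1
read 'R': S1 → S3
read 'R': S3 → S0
read 'L': S0 → S4
read 'R': S4 → S5
read 'R': S5 → S0
read 'R': S0 → S1
read 'L': S1 → S0
read 'L': S0 → S4
read 'L': S4 → S3
read 'R': S3 → S0
read 'R': S0 → S1
read 'R': S1 → S3
read 'L': S3 → S3
read 'L': S3 → S3
read 'R': S3 → S0
read 'R': S0 → S1
read 'L': S1 → S0
read 'L': S0 → S4
read 'L': S4 → S3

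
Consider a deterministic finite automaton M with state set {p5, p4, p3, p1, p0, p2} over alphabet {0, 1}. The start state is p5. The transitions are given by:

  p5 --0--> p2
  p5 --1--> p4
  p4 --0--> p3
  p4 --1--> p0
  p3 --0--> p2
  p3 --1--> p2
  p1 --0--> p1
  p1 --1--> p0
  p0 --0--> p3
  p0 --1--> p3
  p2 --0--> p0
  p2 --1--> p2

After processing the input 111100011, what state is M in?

start at p5
read '1': p5 → p4
read '1': p4 → p0
read '1': p0 → p3
read '1': p3 → p2
read '0': p2 → p0
read '0': p0 → p3
read '0': p3 → p2
read '1': p2 → p2
read '1': p2 → p2

p2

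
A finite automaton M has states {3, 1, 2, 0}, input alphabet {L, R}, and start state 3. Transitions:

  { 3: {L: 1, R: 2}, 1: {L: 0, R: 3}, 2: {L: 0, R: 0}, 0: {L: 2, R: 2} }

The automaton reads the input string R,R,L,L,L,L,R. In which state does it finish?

2

Trace: 3 -R-> 2 -R-> 0 -L-> 2 -L-> 0 -L-> 2 -L-> 0 -R-> 2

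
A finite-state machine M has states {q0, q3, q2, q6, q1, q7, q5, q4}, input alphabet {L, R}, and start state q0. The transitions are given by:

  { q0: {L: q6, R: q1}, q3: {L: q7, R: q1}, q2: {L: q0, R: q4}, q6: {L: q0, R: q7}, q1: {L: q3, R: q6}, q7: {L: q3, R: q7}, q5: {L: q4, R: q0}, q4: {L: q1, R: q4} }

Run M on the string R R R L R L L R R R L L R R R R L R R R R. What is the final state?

Trace: q0 -R-> q1 -R-> q6 -R-> q7 -L-> q3 -R-> q1 -L-> q3 -L-> q7 -R-> q7 -R-> q7 -R-> q7 -L-> q3 -L-> q7 -R-> q7 -R-> q7 -R-> q7 -R-> q7 -L-> q3 -R-> q1 -R-> q6 -R-> q7 -R-> q7

q7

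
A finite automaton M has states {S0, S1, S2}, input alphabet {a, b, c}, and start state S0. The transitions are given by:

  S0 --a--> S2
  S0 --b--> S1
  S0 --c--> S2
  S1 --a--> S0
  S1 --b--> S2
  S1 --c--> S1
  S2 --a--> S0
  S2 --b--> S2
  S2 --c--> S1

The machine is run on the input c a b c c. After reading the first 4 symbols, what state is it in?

S0 → S2 → S0 → S1 → S1
After 4 symbols: S1.

S1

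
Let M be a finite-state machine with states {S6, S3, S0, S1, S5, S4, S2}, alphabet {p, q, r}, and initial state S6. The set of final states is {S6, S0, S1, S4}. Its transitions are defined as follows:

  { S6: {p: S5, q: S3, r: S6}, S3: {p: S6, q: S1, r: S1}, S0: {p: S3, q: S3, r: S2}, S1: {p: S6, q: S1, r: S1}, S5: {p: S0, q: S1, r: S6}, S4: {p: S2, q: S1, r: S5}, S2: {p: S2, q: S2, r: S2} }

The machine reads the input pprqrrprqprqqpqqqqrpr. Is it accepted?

No

start at S6
read 'p': S6 → S5
read 'p': S5 → S0
read 'r': S0 → S2
read 'q': S2 → S2
read 'r': S2 → S2
read 'r': S2 → S2
read 'p': S2 → S2
read 'r': S2 → S2
read 'q': S2 → S2
read 'p': S2 → S2
read 'r': S2 → S2
read 'q': S2 → S2
read 'q': S2 → S2
read 'p': S2 → S2
read 'q': S2 → S2
read 'q': S2 → S2
read 'q': S2 → S2
read 'q': S2 → S2
read 'r': S2 → S2
read 'p': S2 → S2
read 'r': S2 → S2
End state S2 is not accepting.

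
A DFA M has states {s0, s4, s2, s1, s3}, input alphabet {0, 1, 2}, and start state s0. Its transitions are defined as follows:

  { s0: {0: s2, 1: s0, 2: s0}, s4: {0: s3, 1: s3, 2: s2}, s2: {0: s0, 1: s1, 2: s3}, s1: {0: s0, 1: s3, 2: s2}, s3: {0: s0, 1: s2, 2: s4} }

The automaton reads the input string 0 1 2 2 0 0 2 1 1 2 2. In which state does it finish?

s0 → s2 → s1 → s2 → s3 → s0 → s2 → s3 → s2 → s1 → s2 → s3

s3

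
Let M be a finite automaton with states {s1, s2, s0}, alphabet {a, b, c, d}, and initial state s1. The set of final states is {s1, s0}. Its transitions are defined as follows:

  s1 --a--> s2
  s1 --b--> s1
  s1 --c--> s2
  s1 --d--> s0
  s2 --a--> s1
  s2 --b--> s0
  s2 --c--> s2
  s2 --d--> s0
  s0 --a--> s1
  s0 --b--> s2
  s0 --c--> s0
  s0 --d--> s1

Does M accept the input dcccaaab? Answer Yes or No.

Yes

start at s1
read 'd': s1 → s0
read 'c': s0 → s0
read 'c': s0 → s0
read 'c': s0 → s0
read 'a': s0 → s1
read 'a': s1 → s2
read 'a': s2 → s1
read 'b': s1 → s1
End state s1 is accepting.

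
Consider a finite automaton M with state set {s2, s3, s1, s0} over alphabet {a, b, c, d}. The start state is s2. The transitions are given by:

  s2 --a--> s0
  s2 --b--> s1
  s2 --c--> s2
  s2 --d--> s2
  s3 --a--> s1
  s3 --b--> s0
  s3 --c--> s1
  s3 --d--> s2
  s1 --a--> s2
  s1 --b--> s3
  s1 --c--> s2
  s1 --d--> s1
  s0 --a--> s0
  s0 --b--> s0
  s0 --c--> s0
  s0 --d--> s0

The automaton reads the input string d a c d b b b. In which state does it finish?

s2 → s2 → s0 → s0 → s0 → s0 → s0 → s0

s0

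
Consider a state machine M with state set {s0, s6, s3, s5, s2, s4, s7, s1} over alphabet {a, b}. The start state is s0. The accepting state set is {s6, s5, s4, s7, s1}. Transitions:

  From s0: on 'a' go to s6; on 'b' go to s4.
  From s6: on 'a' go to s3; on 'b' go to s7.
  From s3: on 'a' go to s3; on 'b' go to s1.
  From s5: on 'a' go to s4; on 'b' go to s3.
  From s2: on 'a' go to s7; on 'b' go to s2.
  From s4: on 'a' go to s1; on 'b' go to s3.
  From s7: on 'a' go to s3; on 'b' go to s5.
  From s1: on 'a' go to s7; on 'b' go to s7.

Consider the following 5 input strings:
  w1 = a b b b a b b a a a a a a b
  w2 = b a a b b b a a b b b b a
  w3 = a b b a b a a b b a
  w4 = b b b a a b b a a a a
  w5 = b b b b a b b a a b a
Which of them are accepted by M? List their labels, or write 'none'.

w1, w5

w1: s0 → s6 → s7 → s5 → s3 → s3 → s1 → s7 → s3 → s3 → s3 → s3 → s3 → s3 → s1  → end s1, accepted
w2: s0 → s4 → s1 → s7 → s5 → s3 → s1 → s7 → s3 → s1 → s7 → s5 → s3 → s3  → end s3, rejected
w3: s0 → s6 → s7 → s5 → s4 → s3 → s3 → s3 → s1 → s7 → s3  → end s3, rejected
w4: s0 → s4 → s3 → s1 → s7 → s3 → s1 → s7 → s3 → s3 → s3 → s3  → end s3, rejected
w5: s0 → s4 → s3 → s1 → s7 → s3 → s1 → s7 → s3 → s3 → s1 → s7  → end s7, accepted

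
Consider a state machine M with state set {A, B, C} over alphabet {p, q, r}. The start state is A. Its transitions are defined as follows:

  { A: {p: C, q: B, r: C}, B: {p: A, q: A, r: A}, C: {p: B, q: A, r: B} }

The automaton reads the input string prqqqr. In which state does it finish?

A → C → B → A → B → A → C

C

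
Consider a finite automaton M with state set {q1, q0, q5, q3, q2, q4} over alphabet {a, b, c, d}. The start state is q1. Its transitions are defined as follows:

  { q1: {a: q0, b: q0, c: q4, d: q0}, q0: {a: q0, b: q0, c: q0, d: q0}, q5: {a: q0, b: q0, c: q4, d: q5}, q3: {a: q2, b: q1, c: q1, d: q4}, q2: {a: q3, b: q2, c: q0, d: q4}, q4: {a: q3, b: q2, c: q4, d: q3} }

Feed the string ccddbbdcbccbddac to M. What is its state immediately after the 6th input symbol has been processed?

q2

start at q1
read 'c': q1 → q4
read 'c': q4 → q4
read 'd': q4 → q3
read 'd': q3 → q4
read 'b': q4 → q2
read 'b': q2 → q2
After 6 symbols: q2.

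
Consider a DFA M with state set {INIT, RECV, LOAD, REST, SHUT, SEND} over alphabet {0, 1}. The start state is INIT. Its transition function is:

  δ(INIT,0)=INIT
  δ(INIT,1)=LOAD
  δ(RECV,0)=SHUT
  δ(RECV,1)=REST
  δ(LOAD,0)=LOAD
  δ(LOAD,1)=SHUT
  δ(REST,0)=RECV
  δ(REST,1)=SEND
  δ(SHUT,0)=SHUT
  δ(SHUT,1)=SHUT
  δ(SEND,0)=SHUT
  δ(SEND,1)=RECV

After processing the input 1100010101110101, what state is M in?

INIT → LOAD → SHUT → SHUT → SHUT → SHUT → SHUT → SHUT → SHUT → SHUT → SHUT → SHUT → SHUT → SHUT → SHUT → SHUT → SHUT

SHUT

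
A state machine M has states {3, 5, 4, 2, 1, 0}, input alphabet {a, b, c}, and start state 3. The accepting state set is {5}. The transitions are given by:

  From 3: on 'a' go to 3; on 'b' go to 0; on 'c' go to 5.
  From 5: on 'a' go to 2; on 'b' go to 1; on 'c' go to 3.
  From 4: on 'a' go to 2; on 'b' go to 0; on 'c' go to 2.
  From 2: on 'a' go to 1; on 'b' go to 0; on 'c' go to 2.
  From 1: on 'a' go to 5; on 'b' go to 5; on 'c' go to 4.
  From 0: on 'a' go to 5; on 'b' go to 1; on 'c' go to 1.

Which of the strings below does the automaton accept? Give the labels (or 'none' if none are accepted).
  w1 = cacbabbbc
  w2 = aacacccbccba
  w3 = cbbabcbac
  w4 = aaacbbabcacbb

w1: Trace: 3 -c-> 5 -a-> 2 -c-> 2 -b-> 0 -a-> 5 -b-> 1 -b-> 5 -b-> 1 -c-> 4  → end 4, rejected
w2: Trace: 3 -a-> 3 -a-> 3 -c-> 5 -a-> 2 -c-> 2 -c-> 2 -c-> 2 -b-> 0 -c-> 1 -c-> 4 -b-> 0 -a-> 5  → end 5, accepted
w3: Trace: 3 -c-> 5 -b-> 1 -b-> 5 -a-> 2 -b-> 0 -c-> 1 -b-> 5 -a-> 2 -c-> 2  → end 2, rejected
w4: Trace: 3 -a-> 3 -a-> 3 -a-> 3 -c-> 5 -b-> 1 -b-> 5 -a-> 2 -b-> 0 -c-> 1 -a-> 5 -c-> 3 -b-> 0 -b-> 1  → end 1, rejected

w2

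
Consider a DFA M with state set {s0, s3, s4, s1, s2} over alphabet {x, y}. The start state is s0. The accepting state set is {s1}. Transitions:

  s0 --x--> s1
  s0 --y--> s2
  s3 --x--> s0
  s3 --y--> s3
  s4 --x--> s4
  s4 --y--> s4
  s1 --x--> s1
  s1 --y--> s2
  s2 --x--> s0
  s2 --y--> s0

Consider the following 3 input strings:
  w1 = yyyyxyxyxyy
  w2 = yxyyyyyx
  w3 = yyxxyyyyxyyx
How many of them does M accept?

1

w1: s0 → s2 → s0 → s2 → s0 → s1 → s2 → s0 → s2 → s0 → s2 → s0  → end s0, rejected
w2: s0 → s2 → s0 → s2 → s0 → s2 → s0 → s2 → s0  → end s0, rejected
w3: s0 → s2 → s0 → s1 → s1 → s2 → s0 → s2 → s0 → s1 → s2 → s0 → s1  → end s1, accepted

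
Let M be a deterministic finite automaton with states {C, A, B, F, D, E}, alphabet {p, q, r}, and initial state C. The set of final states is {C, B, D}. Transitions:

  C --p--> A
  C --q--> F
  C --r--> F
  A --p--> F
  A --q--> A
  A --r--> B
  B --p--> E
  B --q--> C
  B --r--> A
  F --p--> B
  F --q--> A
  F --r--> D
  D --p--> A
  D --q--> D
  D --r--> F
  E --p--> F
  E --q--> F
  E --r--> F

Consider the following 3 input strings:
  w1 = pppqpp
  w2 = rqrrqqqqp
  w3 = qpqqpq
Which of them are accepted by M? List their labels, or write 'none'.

w3

w1: Trace: C -p-> A -p-> F -p-> B -q-> C -p-> A -p-> F  → end F, rejected
w2: Trace: C -r-> F -q-> A -r-> B -r-> A -q-> A -q-> A -q-> A -q-> A -p-> F  → end F, rejected
w3: Trace: C -q-> F -p-> B -q-> C -q-> F -p-> B -q-> C  → end C, accepted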